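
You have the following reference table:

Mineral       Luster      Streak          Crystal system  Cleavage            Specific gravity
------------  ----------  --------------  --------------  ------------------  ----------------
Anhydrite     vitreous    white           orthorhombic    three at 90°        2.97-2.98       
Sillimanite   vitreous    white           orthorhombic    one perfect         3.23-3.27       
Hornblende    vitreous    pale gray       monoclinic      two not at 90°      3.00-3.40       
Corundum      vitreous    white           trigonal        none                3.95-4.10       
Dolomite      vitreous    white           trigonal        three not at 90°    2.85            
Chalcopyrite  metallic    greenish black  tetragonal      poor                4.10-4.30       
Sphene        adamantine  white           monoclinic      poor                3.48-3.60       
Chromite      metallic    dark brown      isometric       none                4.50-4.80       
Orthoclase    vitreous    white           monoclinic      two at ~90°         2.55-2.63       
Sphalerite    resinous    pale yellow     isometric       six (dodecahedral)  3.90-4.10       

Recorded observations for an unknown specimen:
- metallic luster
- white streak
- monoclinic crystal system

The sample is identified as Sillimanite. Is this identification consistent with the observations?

No

Metallic luster — Sillimanite has vitreous luster; a mismatch.
White streak — consistent with Sillimanite (white streak).
Monoclinic crystal system — Sillimanite has orthorhombic system; a mismatch.
2 of the observed properties are inconsistent with Sillimanite.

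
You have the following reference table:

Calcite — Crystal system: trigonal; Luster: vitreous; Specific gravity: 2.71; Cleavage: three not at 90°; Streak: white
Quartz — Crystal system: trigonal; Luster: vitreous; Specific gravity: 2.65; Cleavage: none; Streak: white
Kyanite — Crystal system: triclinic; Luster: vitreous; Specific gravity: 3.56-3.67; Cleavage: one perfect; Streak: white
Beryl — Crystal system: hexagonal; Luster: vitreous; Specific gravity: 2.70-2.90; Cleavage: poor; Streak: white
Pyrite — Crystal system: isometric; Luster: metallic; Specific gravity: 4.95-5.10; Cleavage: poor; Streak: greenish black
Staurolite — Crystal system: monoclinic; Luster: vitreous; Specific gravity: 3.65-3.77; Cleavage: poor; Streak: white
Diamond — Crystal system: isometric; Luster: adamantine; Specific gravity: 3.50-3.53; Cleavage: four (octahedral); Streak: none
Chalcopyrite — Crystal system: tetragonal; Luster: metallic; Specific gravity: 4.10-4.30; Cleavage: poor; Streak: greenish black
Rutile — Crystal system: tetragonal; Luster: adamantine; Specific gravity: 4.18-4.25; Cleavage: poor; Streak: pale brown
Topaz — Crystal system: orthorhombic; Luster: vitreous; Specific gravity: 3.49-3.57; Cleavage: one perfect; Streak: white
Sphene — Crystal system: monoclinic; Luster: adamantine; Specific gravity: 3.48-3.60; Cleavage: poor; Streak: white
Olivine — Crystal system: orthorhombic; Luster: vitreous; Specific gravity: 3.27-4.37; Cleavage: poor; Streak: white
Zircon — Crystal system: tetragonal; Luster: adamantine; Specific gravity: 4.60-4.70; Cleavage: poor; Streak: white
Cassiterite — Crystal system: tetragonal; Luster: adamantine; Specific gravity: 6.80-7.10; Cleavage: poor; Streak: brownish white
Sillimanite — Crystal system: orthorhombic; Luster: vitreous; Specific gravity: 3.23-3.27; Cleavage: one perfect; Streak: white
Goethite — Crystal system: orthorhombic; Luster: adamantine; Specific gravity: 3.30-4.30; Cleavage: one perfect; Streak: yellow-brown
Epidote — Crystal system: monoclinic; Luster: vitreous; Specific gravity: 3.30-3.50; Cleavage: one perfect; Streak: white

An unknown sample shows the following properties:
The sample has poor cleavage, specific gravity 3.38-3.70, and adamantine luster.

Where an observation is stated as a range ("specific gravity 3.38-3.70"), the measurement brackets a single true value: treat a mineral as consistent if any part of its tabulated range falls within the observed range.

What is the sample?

Sphene

Poor cleavage — Beryl, Pyrite, Staurolite, Chalcopyrite, Rutile, Sphene, Olivine, Zircon, Cassiterite remain.
Specific gravity 3.38-3.70 — narrows the field to Staurolite, Sphene, Olivine.
Adamantine luster — narrows the field to Sphene.
Sphene is the sole remaining match.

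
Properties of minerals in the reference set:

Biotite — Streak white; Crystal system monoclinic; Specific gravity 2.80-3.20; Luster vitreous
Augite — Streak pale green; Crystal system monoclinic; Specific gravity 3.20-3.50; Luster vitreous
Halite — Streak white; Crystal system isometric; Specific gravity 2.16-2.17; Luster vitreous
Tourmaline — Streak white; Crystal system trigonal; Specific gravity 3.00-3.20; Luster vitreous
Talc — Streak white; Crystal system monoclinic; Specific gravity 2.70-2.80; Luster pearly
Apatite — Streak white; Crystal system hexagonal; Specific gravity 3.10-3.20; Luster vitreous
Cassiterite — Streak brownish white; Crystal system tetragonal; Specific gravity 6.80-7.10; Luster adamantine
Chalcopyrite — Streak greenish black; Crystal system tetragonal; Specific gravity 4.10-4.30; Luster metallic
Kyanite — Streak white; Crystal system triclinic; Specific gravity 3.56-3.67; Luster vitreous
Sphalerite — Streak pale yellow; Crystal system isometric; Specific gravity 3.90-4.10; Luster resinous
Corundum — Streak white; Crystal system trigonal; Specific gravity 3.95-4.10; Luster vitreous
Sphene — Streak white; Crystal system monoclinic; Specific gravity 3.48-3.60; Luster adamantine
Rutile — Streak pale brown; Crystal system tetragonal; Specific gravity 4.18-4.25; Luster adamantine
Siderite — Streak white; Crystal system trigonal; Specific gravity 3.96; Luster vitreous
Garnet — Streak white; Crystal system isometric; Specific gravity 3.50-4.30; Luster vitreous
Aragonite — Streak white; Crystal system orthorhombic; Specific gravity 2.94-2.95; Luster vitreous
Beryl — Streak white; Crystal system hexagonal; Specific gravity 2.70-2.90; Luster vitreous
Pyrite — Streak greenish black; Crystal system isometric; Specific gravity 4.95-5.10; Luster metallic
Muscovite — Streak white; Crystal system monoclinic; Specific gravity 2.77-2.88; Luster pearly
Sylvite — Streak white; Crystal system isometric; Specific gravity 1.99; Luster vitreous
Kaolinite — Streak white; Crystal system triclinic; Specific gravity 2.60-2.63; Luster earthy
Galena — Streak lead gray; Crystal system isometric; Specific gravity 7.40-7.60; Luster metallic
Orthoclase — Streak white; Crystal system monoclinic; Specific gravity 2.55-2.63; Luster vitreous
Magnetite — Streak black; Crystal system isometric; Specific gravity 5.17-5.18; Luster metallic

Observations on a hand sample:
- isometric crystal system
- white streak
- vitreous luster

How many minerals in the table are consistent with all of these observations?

3

Isometric crystal system — only Halite, Sphalerite, Garnet, Pyrite, Sylvite, Galena, Magnetite remain.
White streak — Halite, Garnet, Sylvite remain.
Vitreous luster — no further eliminations.
The minerals that satisfy all observations are Garnet, Halite, Sylvite.
That is 3 minerals.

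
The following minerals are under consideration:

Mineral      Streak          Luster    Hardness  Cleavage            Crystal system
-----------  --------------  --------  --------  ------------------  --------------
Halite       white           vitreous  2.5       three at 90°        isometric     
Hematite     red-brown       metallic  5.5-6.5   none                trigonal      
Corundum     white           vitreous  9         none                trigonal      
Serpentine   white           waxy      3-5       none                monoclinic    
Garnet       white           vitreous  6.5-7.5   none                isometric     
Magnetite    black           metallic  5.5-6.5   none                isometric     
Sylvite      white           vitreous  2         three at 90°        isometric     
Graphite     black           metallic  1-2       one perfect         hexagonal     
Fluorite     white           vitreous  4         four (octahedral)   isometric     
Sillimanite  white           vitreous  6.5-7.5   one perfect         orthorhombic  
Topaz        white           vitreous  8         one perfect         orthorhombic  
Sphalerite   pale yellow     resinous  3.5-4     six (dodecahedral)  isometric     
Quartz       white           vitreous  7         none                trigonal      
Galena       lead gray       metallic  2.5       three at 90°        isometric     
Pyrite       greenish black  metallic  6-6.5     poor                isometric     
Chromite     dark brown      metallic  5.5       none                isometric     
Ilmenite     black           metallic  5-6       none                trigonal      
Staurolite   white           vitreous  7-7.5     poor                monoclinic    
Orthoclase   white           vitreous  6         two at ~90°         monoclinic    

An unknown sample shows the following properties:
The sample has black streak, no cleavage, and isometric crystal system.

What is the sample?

Magnetite

Black streak: Magnetite, Graphite, Ilmenite remain.
No cleavage eliminates Graphite.
Isometric crystal system excludes Ilmenite.
Magnetite is the sole remaining match.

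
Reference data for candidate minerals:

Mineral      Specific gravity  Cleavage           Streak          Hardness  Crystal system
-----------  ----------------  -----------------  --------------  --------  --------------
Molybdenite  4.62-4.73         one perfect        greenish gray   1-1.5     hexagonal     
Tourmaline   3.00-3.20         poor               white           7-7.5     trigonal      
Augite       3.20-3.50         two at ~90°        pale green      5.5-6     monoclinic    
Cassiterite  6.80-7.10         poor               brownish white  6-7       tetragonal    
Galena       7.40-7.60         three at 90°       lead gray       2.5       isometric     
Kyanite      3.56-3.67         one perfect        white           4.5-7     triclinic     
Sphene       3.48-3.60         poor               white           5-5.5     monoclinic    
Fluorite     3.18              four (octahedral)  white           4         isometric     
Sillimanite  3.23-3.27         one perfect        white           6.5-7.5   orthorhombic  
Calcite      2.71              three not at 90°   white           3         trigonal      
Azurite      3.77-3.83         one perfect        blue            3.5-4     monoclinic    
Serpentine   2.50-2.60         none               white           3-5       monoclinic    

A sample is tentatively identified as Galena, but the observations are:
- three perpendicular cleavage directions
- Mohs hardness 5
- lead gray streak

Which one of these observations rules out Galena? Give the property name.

hardness

Three perpendicular cleavage directions: Galena has cleavage three at 90° — within range.
Mohs hardness 5: Galena has hardness 2.5 — inconsistent.
Lead gray streak: Galena has lead gray streak — within range.
Everything matches except the hardness.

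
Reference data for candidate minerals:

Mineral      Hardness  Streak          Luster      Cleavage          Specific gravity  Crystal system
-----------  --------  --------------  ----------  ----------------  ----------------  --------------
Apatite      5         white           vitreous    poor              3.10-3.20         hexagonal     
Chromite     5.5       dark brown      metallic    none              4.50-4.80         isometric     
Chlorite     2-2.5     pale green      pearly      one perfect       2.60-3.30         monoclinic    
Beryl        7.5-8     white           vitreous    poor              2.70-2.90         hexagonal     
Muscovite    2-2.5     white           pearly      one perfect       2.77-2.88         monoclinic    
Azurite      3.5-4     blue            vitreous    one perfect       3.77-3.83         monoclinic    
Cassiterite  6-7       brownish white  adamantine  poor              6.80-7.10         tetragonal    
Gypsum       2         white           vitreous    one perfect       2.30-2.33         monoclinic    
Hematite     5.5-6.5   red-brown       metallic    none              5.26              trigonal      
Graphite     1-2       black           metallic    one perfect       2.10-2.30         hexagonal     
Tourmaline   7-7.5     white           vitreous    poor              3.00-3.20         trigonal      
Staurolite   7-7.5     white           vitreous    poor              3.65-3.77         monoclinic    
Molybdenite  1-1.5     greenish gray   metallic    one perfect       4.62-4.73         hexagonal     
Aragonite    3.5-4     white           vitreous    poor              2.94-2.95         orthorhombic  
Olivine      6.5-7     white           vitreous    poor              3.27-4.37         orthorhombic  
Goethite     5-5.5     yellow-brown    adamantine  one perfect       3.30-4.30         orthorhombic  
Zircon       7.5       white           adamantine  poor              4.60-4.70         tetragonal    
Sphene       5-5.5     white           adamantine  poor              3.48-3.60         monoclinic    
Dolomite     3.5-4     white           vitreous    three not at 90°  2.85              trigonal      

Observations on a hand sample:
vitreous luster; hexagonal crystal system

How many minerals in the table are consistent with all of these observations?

2

Vitreous luster: only Apatite, Beryl, Azurite, Gypsum, Tourmaline, Staurolite, Aragonite, Olivine, Dolomite remain.
Hexagonal crystal system: only Apatite, Beryl remain.
Consistent with every observation: Apatite, Beryl.
That is 2 minerals.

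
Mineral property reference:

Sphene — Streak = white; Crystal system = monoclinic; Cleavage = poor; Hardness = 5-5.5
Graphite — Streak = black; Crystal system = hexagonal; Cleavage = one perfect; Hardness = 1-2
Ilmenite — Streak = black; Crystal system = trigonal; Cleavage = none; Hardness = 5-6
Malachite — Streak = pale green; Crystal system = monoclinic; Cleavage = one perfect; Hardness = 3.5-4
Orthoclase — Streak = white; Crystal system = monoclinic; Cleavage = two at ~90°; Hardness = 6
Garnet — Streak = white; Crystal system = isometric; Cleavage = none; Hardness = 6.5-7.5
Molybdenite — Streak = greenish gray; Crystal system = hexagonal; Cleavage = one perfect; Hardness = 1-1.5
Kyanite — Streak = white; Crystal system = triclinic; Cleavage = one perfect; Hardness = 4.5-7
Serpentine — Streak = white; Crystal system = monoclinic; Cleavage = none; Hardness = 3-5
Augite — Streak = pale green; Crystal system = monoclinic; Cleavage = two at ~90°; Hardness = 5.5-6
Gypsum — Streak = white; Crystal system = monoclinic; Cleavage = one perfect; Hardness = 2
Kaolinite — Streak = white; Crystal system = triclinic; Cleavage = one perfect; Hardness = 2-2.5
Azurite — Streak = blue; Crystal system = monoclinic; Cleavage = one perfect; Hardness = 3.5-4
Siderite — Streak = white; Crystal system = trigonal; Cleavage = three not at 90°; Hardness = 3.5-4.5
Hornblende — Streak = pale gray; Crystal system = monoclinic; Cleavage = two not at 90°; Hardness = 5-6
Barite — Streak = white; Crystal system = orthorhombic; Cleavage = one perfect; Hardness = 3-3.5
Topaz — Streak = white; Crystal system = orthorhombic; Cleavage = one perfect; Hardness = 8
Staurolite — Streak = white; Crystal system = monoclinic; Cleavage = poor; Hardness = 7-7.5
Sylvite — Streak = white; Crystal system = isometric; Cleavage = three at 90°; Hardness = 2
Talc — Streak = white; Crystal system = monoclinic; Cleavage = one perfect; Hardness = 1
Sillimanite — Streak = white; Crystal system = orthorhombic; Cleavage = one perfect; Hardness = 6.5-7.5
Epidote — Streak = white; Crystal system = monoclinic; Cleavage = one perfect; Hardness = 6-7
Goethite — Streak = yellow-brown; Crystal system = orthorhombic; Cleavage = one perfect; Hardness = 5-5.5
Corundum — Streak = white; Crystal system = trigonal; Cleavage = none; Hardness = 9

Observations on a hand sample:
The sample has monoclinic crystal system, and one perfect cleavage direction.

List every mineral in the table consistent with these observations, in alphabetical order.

Azurite, Epidote, Gypsum, Malachite, Talc

Monoclinic crystal system — only Sphene, Malachite, Orthoclase, Serpentine, Augite, Gypsum, Azurite, Hornblende, Staurolite, Talc, Epidote remain.
One perfect cleavage direction — only Malachite, Gypsum, Azurite, Talc, Epidote remain.
The minerals that satisfy all observations are Azurite, Epidote, Gypsum, Malachite, Talc.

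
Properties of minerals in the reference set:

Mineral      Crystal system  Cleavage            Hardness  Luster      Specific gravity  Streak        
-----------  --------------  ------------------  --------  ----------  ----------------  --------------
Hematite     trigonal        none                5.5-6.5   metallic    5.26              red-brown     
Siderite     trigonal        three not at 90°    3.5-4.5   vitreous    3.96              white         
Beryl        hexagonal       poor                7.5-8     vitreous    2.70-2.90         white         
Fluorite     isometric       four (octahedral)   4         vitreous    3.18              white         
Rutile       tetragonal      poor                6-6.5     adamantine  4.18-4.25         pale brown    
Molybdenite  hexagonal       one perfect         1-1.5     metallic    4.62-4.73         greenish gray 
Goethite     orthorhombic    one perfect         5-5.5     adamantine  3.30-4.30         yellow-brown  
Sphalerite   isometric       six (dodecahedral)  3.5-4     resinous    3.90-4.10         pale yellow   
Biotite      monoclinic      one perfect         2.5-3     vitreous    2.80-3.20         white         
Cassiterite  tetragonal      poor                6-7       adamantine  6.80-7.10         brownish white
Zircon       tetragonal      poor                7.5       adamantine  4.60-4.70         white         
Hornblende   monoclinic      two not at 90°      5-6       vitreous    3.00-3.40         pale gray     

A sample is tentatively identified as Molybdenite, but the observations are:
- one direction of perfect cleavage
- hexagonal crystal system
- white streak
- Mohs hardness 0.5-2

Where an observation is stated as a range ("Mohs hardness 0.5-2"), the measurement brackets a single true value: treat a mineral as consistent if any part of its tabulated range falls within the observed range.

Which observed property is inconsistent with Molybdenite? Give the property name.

One direction of perfect cleavage: Molybdenite has cleavage one perfect — agrees.
Hexagonal crystal system: Molybdenite has hexagonal system — agrees.
White streak: Molybdenite has greenish gray streak — inconsistent.
Mohs hardness 0.5-2: Molybdenite has hardness 1-1.5 — agrees.
Everything matches except the streak.

streak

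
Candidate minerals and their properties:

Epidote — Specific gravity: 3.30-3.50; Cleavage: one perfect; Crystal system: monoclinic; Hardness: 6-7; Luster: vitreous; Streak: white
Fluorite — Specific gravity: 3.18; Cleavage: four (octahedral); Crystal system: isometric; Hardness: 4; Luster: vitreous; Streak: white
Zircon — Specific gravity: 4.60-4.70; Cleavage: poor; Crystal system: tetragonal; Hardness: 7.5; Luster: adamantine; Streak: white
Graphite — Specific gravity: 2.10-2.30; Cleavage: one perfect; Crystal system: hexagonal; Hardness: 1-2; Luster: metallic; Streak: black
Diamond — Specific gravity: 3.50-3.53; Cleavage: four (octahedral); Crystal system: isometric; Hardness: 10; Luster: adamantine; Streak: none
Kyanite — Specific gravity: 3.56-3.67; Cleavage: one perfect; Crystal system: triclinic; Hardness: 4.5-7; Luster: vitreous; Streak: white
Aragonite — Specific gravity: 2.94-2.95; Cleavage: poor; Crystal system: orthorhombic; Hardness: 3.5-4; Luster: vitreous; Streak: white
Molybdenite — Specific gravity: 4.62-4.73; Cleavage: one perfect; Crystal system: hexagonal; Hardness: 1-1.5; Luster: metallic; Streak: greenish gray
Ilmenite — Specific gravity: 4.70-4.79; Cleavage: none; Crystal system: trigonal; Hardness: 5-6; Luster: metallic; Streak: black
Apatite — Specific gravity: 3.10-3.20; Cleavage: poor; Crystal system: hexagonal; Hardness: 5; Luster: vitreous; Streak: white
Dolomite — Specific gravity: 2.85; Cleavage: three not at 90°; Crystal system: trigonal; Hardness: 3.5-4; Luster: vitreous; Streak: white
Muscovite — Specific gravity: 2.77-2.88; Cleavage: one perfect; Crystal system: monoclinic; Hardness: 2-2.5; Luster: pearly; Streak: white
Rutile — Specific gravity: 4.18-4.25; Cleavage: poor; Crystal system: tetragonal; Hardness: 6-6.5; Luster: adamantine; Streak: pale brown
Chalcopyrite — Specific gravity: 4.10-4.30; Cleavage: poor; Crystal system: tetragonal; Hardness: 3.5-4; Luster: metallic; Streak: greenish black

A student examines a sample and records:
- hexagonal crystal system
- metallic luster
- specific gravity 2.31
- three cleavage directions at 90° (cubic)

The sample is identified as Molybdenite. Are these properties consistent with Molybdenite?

No

Hexagonal crystal system — consistent with Molybdenite (hexagonal system).
Metallic luster — consistent with Molybdenite (metallic luster).
Specific gravity 2.31 — Molybdenite has SG 4.62-4.73; inconsistent.
Three cleavage directions at 90° (cubic) — Molybdenite has cleavage one perfect; inconsistent.
2 of the observed properties are inconsistent with Molybdenite.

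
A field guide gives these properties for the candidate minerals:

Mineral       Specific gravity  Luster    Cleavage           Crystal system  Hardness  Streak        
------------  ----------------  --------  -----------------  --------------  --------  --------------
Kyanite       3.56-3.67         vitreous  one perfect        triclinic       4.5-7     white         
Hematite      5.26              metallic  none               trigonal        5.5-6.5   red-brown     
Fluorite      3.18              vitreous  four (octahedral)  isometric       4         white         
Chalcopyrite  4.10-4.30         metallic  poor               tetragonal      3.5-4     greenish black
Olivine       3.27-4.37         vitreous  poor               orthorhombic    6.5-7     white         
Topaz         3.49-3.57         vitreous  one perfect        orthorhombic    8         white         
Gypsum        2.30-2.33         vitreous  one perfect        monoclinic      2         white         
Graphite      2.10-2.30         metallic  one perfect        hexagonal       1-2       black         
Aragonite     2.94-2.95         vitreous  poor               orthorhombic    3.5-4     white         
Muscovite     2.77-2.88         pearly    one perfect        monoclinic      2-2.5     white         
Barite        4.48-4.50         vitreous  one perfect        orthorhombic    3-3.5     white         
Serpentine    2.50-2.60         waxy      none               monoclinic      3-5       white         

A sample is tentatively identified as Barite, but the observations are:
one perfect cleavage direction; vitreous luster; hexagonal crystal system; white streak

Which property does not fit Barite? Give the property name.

One perfect cleavage direction: Barite has cleavage one perfect — within range.
Vitreous luster: Barite has vitreous luster — within range.
Hexagonal crystal system: Barite has orthorhombic system — outside the reference range.
White streak: Barite has white streak — within range.
Only the crystal system is inconsistent.

crystal system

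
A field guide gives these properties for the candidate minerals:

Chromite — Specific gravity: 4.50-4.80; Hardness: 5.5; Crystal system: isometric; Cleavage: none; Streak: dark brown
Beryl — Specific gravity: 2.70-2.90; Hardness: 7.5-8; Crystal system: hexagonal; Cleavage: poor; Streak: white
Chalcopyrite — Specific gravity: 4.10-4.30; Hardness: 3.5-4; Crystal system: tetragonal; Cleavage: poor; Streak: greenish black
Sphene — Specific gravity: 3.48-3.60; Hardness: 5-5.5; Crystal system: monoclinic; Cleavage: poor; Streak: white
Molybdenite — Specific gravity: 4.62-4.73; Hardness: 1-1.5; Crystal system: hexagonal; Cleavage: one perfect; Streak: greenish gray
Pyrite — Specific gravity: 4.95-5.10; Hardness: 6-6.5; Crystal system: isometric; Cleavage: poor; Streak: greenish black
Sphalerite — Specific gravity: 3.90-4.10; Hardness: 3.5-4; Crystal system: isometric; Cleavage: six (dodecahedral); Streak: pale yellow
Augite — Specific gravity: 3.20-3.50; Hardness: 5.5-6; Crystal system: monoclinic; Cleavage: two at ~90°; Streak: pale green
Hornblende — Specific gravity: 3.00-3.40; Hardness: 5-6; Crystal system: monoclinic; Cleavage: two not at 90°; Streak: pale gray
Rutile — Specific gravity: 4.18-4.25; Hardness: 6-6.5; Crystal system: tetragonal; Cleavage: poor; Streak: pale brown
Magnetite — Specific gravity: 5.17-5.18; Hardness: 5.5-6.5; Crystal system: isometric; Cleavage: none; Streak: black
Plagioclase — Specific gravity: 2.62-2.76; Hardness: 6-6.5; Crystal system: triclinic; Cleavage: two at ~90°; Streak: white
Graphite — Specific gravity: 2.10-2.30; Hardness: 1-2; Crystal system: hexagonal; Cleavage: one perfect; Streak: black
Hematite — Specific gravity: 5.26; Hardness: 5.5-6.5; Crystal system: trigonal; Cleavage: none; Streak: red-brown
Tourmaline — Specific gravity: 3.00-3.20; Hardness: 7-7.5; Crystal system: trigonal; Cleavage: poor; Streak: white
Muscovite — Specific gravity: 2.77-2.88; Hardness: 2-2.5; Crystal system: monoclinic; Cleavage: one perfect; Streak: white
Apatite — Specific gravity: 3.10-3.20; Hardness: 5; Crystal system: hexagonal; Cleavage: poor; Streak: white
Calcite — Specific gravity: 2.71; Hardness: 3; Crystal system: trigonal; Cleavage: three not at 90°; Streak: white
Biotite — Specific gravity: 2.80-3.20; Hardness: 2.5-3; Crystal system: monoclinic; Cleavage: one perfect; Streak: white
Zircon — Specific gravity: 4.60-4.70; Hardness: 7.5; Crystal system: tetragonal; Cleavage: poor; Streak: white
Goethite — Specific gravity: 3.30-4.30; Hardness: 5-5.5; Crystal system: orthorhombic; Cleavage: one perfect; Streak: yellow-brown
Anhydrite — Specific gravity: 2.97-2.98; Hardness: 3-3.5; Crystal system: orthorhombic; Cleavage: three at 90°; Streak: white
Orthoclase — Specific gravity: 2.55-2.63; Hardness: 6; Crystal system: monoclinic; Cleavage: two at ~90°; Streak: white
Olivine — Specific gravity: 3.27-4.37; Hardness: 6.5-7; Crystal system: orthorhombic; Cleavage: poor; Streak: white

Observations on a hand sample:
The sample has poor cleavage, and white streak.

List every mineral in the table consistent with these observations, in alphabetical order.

Poor cleavage — Beryl, Chalcopyrite, Sphene, Pyrite, Rutile, Tourmaline, Apatite, Zircon, Olivine remain.
White streak is inconsistent with Chalcopyrite, Pyrite, Rutile.
Consistent with every observation: Apatite, Beryl, Olivine, Sphene, Tourmaline, Zircon.

Apatite, Beryl, Olivine, Sphene, Tourmaline, Zircon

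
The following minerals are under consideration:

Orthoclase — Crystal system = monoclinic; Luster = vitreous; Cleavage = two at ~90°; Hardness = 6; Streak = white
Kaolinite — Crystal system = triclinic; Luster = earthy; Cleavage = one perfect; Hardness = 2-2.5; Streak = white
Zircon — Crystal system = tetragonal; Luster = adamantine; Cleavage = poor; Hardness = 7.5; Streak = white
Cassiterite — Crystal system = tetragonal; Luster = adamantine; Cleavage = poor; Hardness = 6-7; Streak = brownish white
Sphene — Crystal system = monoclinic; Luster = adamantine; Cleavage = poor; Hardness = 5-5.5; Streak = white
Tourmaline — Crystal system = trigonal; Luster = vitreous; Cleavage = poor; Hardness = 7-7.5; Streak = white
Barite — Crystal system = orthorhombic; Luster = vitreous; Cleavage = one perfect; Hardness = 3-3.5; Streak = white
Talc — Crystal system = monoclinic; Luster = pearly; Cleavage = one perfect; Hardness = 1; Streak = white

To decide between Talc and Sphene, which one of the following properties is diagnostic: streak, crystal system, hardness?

hardness

Streak: both white — shared.
Crystal system: both monoclinic — shared.
Hardness: Talc 1, Sphene 5-5.5 — these differ.
Only hardness differs between Talc and Sphene among the listed tests.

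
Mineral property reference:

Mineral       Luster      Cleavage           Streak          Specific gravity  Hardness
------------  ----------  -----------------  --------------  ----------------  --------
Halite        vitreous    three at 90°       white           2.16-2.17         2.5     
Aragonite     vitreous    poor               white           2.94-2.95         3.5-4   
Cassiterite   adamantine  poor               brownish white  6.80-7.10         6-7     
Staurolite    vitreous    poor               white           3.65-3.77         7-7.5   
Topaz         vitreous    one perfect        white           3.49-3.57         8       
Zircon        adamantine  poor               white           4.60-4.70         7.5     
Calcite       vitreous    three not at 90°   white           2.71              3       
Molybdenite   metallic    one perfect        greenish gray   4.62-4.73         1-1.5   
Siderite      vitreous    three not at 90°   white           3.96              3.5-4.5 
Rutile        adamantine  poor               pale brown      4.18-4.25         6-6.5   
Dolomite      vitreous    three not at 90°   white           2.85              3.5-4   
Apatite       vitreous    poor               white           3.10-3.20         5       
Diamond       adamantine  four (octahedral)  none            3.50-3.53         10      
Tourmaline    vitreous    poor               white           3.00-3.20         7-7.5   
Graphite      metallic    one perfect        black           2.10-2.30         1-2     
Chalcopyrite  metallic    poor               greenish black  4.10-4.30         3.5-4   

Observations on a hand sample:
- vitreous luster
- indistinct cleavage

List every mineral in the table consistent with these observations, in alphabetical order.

Apatite, Aragonite, Staurolite, Tourmaline

Vitreous luster — only Halite, Aragonite, Staurolite, Topaz, Calcite, Siderite, Dolomite, Apatite, Tourmaline remain.
Indistinct cleavage — leaves Aragonite, Staurolite, Apatite, Tourmaline.
The minerals that satisfy all observations are Apatite, Aragonite, Staurolite, Tourmaline.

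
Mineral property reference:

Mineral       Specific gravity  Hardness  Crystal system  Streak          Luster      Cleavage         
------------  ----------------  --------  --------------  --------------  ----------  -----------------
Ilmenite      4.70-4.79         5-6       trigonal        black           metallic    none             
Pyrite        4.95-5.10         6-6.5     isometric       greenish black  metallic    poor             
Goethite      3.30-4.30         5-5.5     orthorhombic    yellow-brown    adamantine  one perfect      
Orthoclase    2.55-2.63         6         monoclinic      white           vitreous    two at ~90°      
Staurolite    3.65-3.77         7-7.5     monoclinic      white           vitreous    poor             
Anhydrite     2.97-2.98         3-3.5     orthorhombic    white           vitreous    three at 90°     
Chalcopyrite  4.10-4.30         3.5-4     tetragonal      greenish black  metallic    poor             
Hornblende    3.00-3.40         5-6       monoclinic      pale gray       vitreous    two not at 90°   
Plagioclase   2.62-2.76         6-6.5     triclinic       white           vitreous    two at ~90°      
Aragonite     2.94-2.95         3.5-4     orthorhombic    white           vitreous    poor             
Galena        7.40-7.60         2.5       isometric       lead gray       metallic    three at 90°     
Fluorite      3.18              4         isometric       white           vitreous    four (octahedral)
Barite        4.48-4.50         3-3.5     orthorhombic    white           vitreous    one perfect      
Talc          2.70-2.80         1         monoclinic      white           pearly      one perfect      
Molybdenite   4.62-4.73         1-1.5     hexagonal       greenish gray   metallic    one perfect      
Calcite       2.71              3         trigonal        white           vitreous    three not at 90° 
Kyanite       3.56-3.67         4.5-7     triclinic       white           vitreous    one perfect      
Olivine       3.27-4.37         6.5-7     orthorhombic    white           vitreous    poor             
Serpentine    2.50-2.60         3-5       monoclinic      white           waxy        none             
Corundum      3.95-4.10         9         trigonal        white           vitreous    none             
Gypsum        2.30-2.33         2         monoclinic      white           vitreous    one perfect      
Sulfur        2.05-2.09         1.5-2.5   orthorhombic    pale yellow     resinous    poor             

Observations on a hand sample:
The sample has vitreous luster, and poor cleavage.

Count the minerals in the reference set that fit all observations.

3

Vitreous luster — only Orthoclase, Staurolite, Anhydrite, Hornblende, Plagioclase, Aragonite, Fluorite, Barite, Calcite, Kyanite, Olivine, Corundum, Gypsum remain.
Poor cleavage — only Staurolite, Aragonite, Olivine remain.
The minerals that satisfy all observations are Aragonite, Olivine, Staurolite.
That is 3 minerals.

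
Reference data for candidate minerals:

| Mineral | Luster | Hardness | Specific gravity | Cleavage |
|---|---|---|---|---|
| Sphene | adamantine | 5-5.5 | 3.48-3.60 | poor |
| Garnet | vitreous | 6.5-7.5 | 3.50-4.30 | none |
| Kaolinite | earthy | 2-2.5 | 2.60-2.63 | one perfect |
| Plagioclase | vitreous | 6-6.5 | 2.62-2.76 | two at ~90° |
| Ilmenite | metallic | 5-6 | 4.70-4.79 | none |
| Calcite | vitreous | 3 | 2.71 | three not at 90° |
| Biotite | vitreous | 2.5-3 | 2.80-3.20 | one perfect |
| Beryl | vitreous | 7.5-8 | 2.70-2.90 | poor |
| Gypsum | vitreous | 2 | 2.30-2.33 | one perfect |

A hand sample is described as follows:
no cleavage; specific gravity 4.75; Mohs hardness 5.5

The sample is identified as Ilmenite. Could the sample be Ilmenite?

Consistent

No cleavage — fits Ilmenite (cleavage none).
Specific gravity 4.75 — fits Ilmenite (SG 4.70-4.79).
Mohs hardness 5.5 — fits Ilmenite (hardness 5-6).
Every observed property is compatible with the reference values for Ilmenite.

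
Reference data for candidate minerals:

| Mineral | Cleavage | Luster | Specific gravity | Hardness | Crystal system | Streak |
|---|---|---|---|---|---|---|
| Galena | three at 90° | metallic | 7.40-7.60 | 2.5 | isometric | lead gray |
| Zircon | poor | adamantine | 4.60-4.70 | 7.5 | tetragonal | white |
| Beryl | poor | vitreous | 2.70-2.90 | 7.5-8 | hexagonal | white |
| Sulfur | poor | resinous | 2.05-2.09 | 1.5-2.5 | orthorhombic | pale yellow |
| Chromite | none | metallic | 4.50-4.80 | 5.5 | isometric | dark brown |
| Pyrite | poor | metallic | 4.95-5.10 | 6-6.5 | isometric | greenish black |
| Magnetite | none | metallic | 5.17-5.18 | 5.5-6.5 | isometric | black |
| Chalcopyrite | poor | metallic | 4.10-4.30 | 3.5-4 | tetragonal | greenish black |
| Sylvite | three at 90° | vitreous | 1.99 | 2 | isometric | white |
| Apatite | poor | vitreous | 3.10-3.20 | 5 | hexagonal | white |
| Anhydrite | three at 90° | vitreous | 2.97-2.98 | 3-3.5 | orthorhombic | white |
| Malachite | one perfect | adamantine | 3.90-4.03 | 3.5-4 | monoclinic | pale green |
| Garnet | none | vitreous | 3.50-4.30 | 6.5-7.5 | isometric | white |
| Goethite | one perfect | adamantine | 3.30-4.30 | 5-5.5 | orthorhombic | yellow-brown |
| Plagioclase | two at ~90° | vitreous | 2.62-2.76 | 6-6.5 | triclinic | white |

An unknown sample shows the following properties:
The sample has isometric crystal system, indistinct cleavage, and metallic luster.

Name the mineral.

Isometric crystal system — narrows the field to Galena, Chromite, Pyrite, Magnetite, Sylvite, Garnet.
Indistinct cleavage — only Pyrite remains.
Metallic luster — every remaining candidate is consistent.
Only Pyrite satisfies all observations.

Pyrite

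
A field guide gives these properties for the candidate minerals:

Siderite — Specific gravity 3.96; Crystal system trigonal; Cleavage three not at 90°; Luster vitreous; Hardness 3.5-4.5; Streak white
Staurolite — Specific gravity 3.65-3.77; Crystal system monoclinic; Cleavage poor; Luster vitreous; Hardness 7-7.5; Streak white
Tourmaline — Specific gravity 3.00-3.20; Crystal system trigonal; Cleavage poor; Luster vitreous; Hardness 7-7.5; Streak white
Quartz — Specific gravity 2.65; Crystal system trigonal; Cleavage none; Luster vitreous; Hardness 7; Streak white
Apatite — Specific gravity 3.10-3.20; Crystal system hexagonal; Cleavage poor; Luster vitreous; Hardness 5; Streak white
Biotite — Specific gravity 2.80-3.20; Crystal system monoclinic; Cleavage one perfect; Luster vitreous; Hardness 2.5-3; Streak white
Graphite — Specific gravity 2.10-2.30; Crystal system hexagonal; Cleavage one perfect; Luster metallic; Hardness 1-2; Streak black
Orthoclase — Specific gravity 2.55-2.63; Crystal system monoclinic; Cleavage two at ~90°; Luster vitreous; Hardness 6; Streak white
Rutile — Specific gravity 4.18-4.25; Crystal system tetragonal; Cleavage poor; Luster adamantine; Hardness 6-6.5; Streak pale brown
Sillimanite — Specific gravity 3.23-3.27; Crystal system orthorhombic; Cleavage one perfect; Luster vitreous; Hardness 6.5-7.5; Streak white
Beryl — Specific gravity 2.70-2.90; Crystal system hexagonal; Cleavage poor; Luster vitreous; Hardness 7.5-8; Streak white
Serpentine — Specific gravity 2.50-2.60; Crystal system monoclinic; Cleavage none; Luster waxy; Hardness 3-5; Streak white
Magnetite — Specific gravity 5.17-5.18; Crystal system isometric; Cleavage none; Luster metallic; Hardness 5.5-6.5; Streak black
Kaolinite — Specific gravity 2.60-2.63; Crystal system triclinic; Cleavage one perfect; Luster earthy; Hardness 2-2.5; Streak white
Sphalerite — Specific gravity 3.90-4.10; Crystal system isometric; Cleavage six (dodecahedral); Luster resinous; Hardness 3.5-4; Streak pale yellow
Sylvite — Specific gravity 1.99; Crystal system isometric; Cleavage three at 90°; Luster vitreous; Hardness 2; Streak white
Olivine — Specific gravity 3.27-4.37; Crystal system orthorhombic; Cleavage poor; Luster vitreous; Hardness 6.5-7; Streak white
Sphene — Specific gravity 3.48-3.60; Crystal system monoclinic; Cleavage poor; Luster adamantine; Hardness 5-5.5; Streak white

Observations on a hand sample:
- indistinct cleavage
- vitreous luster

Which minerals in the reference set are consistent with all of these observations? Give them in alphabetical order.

Indistinct cleavage: Staurolite, Tourmaline, Apatite, Rutile, Beryl, Olivine, Sphene remain.
Vitreous luster excludes Rutile, Sphene.
Remaining candidates: Apatite, Beryl, Olivine, Staurolite, Tourmaline.

Apatite, Beryl, Olivine, Staurolite, Tourmaline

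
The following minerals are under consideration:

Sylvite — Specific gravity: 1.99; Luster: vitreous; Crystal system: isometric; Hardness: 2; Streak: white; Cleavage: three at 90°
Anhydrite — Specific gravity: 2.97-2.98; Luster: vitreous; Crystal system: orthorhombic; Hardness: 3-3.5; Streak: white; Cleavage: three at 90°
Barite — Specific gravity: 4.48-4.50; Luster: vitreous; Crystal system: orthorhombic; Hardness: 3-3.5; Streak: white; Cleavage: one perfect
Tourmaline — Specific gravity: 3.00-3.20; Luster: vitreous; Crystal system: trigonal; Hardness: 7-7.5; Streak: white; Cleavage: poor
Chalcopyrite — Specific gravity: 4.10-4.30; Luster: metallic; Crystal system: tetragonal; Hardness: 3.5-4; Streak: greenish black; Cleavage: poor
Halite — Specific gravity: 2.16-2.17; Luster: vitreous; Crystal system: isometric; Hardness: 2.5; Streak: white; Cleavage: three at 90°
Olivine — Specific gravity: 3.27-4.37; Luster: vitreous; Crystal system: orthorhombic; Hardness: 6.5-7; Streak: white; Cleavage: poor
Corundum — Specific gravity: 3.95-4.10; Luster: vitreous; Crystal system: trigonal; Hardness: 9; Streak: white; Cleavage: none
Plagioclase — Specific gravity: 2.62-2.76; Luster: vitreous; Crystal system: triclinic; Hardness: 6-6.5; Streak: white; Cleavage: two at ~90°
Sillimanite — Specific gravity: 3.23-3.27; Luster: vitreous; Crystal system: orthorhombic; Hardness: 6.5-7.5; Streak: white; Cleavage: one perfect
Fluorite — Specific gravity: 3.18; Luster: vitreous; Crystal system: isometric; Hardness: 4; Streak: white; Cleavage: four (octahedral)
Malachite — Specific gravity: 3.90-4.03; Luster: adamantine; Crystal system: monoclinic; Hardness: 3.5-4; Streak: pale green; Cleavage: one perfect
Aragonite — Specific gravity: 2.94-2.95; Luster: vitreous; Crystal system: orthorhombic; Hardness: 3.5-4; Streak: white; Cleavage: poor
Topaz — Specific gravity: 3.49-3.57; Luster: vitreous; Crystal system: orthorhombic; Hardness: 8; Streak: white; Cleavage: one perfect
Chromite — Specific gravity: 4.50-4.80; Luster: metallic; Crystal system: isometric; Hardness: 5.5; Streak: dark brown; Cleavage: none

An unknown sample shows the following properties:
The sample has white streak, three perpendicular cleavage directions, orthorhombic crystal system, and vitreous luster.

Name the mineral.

White streak is inconsistent with Chalcopyrite, Malachite, Chromite.
Three perpendicular cleavage directions: only Sylvite, Anhydrite, Halite remain.
Orthorhombic crystal system: only Anhydrite remains.
Vitreous luster: all remaining candidates fit.
The only mineral consistent with every observation is Anhydrite.

Anhydrite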